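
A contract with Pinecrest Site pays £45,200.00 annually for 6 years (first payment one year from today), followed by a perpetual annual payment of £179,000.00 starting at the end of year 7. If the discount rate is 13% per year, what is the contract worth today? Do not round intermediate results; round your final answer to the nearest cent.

PV of 6-year annuity: £45,200.00 × [1 − (1+0.13)^−6] / 0.13 = 180689.25046
Perpetuity value at year 6: £179,000.00 / 0.13 = 1376923.07692
PV of perpetuity: 1376923.07692 / (1+0.13)^6 = 661361.66470
Total PV = 180689.25046 + 661361.66470 = 842050.91516

£842050.92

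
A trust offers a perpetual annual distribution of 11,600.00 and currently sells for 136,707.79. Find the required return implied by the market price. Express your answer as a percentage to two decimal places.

P = C/r ⇒ r = C/P = 11,600.00/136,707.79 = 0.084853

8.49%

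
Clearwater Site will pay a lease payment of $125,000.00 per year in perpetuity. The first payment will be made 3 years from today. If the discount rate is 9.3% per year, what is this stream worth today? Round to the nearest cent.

Value at end of year 2: C / r = $125,000.00 / 0.093 = $1,344,086.0215
Discount to today: PV = $1,344,086.0215 / (1 + 0.093)^2 = $1,344,086.0215 / 1.194649 = $1,125,088.64

$1125088.64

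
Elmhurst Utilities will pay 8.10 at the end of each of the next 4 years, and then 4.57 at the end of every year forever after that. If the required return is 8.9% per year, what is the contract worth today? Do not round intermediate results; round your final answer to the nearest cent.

62.81

PV of 4-year annuity: 8.10 × [1 − (1+0.089)^−4] / 0.089 = 26.29943
Perpetuity value at year 4: 4.57 / 0.089 = 51.34831
PV of perpetuity: 51.34831 / (1+0.089)^4 = 36.51024
Total PV = 26.29943 + 36.51024 = 62.80967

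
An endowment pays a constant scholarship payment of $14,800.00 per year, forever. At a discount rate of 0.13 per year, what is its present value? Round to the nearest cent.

$113846.15

Level perpetuity: PV = C / r = $14,800.00 / 0.13 = $113,846.15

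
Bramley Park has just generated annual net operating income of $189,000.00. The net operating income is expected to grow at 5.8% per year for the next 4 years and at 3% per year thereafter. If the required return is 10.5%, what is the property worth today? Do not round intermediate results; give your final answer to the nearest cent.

D_1 = 199962.00000
D_2 = 211559.79600
D_3 = 223830.26417
D_4 = 236812.41949
Terminal value at year 4: TV = D_4×(1+g_2)/(r−g_2) = 243916.79207/0.075 = 3252223.89433
P_0 = D_1/(1+r)^1 + D_2/(1+r)^2 + D_3/(1+r)^3 + D_4/(1+r)^4 + TV/(1+r)^4
    = 180961.08597 + 173264.09861 + 165894.49441 + 158838.34850 + 2181379.98600 = 2860338.01349

$2860338.01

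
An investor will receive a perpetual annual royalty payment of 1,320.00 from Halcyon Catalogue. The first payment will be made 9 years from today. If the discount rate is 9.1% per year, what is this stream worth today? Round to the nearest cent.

Value at end of year 8: C / r = 1,320.00 / 0.091 = 14,505.4945
Discount to today: PV = 14,505.4945 / (1 + 0.091)^8 = 14,505.4945 / 2.007234 = 7,226.61

7226.61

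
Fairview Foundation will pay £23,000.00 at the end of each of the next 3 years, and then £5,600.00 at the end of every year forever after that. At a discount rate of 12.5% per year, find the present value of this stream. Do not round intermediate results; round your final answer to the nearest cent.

£86235.39

PV of 3-year annuity: £23,000.00 × [1 − (1+0.125)^−3] / 0.125 = 54770.91907
Perpetuity value at year 3: £5,600.00 / 0.125 = 44800.00000
PV of perpetuity: 44800.00000 / (1+0.125)^3 = 31464.47188
Total PV = 54770.91907 + 31464.47188 = 86235.39095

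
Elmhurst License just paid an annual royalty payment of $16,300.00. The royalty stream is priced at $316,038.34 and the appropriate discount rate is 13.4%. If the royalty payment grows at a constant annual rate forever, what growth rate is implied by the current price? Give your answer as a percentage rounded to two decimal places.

P = D₀(1+g)/(r−g) ⇒ P(r−g) = D₀(1+g) ⇒ g(P+D₀) = P·r − D₀
g = (P·r − D₀)/(P + D₀) = ($316,038.34×0.134 − $16,300.00) / ($316,038.34 + $16,300.00) = 0.078381

7.84%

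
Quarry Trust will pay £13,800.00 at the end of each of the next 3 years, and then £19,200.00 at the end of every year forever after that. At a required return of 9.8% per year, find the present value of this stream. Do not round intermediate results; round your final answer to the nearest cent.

£182441.94

PV of 3-year annuity: £13,800.00 × [1 − (1+0.098)^−3] / 0.098 = 34439.75469
Perpetuity value at year 3: £19,200.00 / 0.098 = 195918.36735
PV of perpetuity: 195918.36735 / (1+0.098)^3 = 148002.18691
Total PV = 34439.75469 + 148002.18691 = 182441.94160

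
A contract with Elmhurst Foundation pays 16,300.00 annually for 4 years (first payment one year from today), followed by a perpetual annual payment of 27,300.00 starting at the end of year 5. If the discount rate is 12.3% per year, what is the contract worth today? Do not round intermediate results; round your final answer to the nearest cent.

188750.39

PV of 4-year annuity: 16,300.00 × [1 − (1+0.123)^−4] / 0.123 = 49197.59959
Perpetuity value at year 4: 27,300.00 / 0.123 = 221951.21951
PV of perpetuity: 221951.21951 / (1+0.123)^4 = 139552.78584
Total PV = 49197.59959 + 139552.78584 = 188750.38543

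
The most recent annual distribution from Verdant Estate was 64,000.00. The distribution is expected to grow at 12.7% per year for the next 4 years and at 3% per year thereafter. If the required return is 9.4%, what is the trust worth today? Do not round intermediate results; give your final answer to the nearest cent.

D_1 = 72128.00000
D_2 = 81288.25600
D_3 = 91611.86451
D_4 = 103246.57131
Terminal value at year 4: TV = D_4×(1+g_2)/(r−g_2) = 106343.96844/0.064 = 1661624.50694
P_0 = D_1/(1+r)^1 + D_2/(1+r)^2 + D_3/(1+r)^3 + D_4/(1+r)^4 + TV/(1+r)^4
    = 65930.53016 + 67919.29387 + 69968.04771 + 72078.60125 + 1160014.98887 = 1435911.46186

1435911.46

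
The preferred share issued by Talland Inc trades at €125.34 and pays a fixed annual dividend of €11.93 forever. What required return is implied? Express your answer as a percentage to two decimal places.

P = C/r ⇒ r = C/P = €11.93/€125.34 = 0.095181

9.52%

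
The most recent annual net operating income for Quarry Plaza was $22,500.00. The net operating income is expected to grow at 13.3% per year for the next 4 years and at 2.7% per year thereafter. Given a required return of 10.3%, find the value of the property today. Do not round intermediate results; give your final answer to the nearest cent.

D_1 = 25492.50000
D_2 = 28883.00250
D_3 = 32724.44183
D_4 = 37076.79260
Terminal value at year 4: TV = D_4×(1+g_2)/(r−g_2) = 38077.86600/0.076 = 501024.55258
P_0 = D_1/(1+r)^1 + D_2/(1+r)^2 + D_3/(1+r)^3 + D_4/(1+r)^4 + TV/(1+r)^4
    = 23111.96736 + 23740.57935 + 24386.28867 + 25049.56035 + 338498.66415 = 434787.05987

$434787.06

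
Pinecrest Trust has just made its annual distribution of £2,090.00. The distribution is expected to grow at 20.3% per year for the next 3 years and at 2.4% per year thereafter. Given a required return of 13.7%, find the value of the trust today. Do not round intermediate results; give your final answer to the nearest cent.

£29459.28

D_1 = 2514.27000
D_2 = 3024.66681
D_3 = 3638.67417
Terminal value at year 3: TV = D_3×(1+g_2)/(r−g_2) = 3726.00235/0.113 = 32973.47215
P_0 = D_1/(1+r)^1 + D_2/(1+r)^2 + D_3/(1+r)^3 + TV/(1+r)^3
    = 2211.31926 + 2339.68080 + 2475.49341 + 22432.78982 = 29459.28329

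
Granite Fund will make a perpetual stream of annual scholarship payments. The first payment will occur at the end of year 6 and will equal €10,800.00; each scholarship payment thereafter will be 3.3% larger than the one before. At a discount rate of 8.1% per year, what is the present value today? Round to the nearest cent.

Value at end of year 5: C₁ / (r − g) = €10,800.00 / (0.081 − 0.033) = €225,000.0000
Discount to today: PV = €225,000.0000 / (1 + 0.081)^5 = €225,000.0000 / 1.476143 = €152,424.24

€152424.24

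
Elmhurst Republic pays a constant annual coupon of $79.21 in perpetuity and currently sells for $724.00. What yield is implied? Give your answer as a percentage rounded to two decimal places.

10.94%

P = C/r ⇒ r = C/P = $79.21/$724.00 = 0.109406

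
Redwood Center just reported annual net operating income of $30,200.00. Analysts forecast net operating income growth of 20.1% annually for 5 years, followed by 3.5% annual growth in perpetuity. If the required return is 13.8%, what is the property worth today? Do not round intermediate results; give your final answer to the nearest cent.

$575303.54

D_1 = 36270.20000
D_2 = 43560.51020
D_3 = 52316.17275
D_4 = 62831.72347
D_5 = 75460.89989
Terminal value at year 5: TV = D_5×(1+g_2)/(r−g_2) = 78102.03139/0.103 = 758272.14939
P_0 = D_1/(1+r)^1 + D_2/(1+r)^2 + D_3/(1+r)^3 + D_4/(1+r)^4 + D_5/(1+r)^5 + TV/(1+r)^5
    = 31871.88049 + 33636.31676 + 35498.43271 + 37463.63593 + 39537.63335 + 397295.63608 = 575303.53532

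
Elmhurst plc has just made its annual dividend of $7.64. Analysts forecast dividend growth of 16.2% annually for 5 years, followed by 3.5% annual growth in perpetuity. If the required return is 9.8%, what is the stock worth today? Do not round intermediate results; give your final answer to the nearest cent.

$212.04

D_1 = 8.87768
D_2 = 10.31586
D_3 = 11.98703
D_4 = 13.92893
D_5 = 16.18542
Terminal value at year 5: TV = D_5×(1+g_2)/(r−g_2) = 16.75191/0.063 = 265.90334
P_0 = D_1/(1+r)^1 + D_2/(1+r)^2 + D_3/(1+r)^3 + D_4/(1+r)^4 + D_5/(1+r)^5 + TV/(1+r)^5
    = 8.08532 + 8.55659 + 9.05534 + 9.58315 + 10.14174 + 166.61423 = 212.03638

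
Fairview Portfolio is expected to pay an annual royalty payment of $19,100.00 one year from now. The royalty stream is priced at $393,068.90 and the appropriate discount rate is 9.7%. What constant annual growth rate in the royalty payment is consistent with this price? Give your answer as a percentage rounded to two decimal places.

4.84%

P = D₁/(r−g) ⇒ g = r − D₁/P = 0.097 − $19,100.00/$393,068.90 = 0.048408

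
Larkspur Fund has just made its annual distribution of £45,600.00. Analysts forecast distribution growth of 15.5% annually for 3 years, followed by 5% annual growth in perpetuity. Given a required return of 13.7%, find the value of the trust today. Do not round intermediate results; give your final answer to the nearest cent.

D_1 = 52668.00000
D_2 = 60831.54000
D_3 = 70260.42870
Terminal value at year 3: TV = D_3×(1+g_2)/(r−g_2) = 73773.45014/0.087 = 847970.69121
P_0 = D_1/(1+r)^1 + D_2/(1+r)^2 + D_3/(1+r)^3 + TV/(1+r)^3
    = 46321.89974 + 47055.22796 + 47800.16561 + 576898.55047 = 718075.84378

£718075.84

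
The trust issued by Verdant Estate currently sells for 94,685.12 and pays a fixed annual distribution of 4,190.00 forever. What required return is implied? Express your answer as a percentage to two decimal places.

4.43%

P = C/r ⇒ r = C/P = 4,190.00/94,685.12 = 0.044252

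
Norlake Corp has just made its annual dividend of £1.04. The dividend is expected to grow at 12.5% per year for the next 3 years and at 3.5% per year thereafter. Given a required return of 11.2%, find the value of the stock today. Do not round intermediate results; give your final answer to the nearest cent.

£17.67

D_1 = 1.17000
D_2 = 1.31625
D_3 = 1.48078
Terminal value at year 3: TV = D_3×(1+g_2)/(r−g_2) = 1.53261/0.077 = 19.90401
P_0 = D_1/(1+r)^1 + D_2/(1+r)^2 + D_3/(1+r)^3 + TV/(1+r)^3
    = 1.05216 + 1.06446 + 1.07690 + 14.47525 = 17.66877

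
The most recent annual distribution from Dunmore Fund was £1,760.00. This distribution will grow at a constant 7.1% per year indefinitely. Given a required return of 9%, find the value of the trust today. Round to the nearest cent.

£99208.42

D₁ = D₀ × (1 + g) = £1,760.00 × 1.071 = £1,884.9600
Growing perpetuity: P = D₁ / (r − g) = £1,884.9600 / (0.09 − 0.071) = £99,208.42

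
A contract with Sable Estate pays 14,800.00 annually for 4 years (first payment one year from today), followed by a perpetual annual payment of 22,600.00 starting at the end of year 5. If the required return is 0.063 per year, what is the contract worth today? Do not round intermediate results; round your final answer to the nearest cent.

PV of 4-year annuity: 14,800.00 × [1 − (1+0.063)^−4] / 0.063 = 50933.22408
Perpetuity value at year 4: 22,600.00 / 0.063 = 358730.15873
PV of perpetuity: 358730.15873 / (1+0.063)^4 = 280953.74899
Total PV = 50933.22408 + 280953.74899 = 331886.97307

331886.97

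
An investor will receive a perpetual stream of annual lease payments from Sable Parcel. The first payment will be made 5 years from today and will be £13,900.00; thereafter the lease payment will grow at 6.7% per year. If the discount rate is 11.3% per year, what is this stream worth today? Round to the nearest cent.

£196913.87

Value at end of year 4: C₁ / (r − g) = £13,900.00 / (0.113 − 0.067) = £302,173.9130
Discount to today: PV = £302,173.9130 / (1 + 0.113)^4 = £302,173.9130 / 1.534549 = £196,913.87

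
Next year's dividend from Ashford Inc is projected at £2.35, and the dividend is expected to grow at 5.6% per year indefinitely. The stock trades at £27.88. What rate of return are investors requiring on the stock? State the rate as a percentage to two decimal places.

14.03%

P = D₁/(r − g) ⇒ r = D₁/P + g = £2.3500/£27.88 + 0.056 = 0.084290 + 0.056 = 0.140290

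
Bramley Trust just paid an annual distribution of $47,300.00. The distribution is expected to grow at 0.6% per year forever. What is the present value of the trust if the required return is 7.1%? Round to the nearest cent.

D₁ = D₀ × (1 + g) = $47,300.00 × 1.006 = $47,583.8000
Growing perpetuity: P = D₁ / (r − g) = $47,583.8000 / (0.071 − 0.006) = $732,058.46

$732058.46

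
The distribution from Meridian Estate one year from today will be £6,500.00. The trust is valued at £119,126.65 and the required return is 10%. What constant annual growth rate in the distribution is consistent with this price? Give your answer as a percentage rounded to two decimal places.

4.54%

P = D₁/(r−g) ⇒ g = r − D₁/P = 0.1 − £6,500.00/£119,126.65 = 0.045436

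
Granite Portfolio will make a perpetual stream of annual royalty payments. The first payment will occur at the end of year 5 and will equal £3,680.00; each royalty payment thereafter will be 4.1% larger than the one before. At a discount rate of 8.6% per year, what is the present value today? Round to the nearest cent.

Value at end of year 4: C₁ / (r − g) = £3,680.00 / (0.086 − 0.041) = £81,777.7778
Discount to today: PV = £81,777.7778 / (1 + 0.086)^4 = £81,777.7778 / 1.390975 = £58,791.70

£58791.70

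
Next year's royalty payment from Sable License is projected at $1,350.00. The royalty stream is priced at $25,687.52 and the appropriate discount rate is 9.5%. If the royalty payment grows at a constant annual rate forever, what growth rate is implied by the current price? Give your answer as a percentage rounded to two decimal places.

P = D₁/(r−g) ⇒ g = r − D₁/P = 0.095 − $1,350.00/$25,687.52 = 0.042445

4.24%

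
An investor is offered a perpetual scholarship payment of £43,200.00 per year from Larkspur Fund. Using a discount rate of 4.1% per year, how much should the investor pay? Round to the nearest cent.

£1053658.54

Level perpetuity: PV = C / r = £43,200.00 / 0.041 = £1,053,658.54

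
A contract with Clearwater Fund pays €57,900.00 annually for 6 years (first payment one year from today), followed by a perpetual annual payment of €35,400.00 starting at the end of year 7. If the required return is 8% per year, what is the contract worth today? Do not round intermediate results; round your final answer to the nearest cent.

€546514.79

PV of 6-year annuity: €57,900.00 × [1 − (1+0.08)^−6] / 0.08 = 267664.73254
Perpetuity value at year 6: €35,400.00 / 0.08 = 442500.00000
PV of perpetuity: 442500.00000 / (1+0.08)^6 = 278850.05990
Total PV = 267664.73254 + 278850.05990 = 546514.79244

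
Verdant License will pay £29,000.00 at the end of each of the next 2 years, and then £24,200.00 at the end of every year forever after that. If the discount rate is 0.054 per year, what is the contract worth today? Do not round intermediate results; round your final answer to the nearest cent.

PV of 2-year annuity: £29,000.00 × [1 − (1+0.054)^−2] / 0.054 = 53618.81546
Perpetuity value at year 2: £24,200.00 / 0.054 = 448148.14815
PV of perpetuity: 448148.14815 / (1+0.054)^2 = 403404.17111
Total PV = 53618.81546 + 403404.17111 = 457022.98657

£457022.99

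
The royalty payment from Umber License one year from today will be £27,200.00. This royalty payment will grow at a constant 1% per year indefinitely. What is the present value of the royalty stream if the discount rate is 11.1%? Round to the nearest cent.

Growing perpetuity: P = D₁ / (r − g) = £27,200.0000 / (0.111 − 0.01) = £269,306.93

£269306.93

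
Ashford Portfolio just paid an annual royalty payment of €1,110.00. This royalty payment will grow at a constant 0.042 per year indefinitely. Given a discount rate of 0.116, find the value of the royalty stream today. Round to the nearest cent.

€15630.00

D₁ = D₀ × (1 + g) = €1,110.00 × 1.042 = €1,156.6200
Growing perpetuity: P = D₁ / (r − g) = €1,156.6200 / (0.116 − 0.042) = €15,630.00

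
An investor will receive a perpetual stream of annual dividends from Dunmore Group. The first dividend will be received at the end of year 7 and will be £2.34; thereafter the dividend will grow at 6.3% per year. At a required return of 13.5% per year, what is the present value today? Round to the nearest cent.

Value at end of year 6: C₁ / (r − g) = £2.34 / (0.135 − 0.063) = £32.5000
Discount to today: PV = £32.5000 / (1 + 0.135)^6 = £32.5000 / 2.137840 = £15.20

£15.20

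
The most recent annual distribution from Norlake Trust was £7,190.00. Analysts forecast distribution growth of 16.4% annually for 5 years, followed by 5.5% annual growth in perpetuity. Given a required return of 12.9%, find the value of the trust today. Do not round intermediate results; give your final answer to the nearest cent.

£158846.03

D_1 = 8369.16000
D_2 = 9741.70224
D_3 = 11339.34141
D_4 = 13198.99340
D_5 = 15363.62832
Terminal value at year 5: TV = D_5×(1+g_2)/(r−g_2) = 16208.62787/0.074 = 219035.51179
P_0 = D_1/(1+r)^1 + D_2/(1+r)^2 + D_3/(1+r)^3 + D_4/(1+r)^4 + D_5/(1+r)^5 + TV/(1+r)^5
    = 7412.89637 + 7642.70272 + 7879.63328 + 8123.90889 + 8375.75726 + 119411.13388 = 158846.03239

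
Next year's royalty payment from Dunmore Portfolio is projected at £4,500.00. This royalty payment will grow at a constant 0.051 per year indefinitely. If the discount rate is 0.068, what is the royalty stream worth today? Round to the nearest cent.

£264705.88

Growing perpetuity: P = D₁ / (r − g) = £4,500.0000 / (0.068 − 0.051) = £264,705.88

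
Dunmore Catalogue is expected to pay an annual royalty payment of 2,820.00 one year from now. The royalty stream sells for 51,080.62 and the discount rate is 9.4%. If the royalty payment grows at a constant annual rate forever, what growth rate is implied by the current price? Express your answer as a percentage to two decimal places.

P = D₁/(r−g) ⇒ g = r − D₁/P = 0.094 − 2,820.00/51,080.62 = 0.038793

3.88%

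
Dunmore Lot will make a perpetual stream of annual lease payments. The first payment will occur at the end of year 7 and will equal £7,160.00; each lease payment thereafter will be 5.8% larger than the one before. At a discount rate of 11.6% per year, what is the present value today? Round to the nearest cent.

£63899.85

Value at end of year 6: C₁ / (r − g) = £7,160.00 / (0.116 − 0.058) = £123,448.2759
Discount to today: PV = £123,448.2759 / (1 + 0.116)^6 = £123,448.2759 / 1.931902 = £63,899.85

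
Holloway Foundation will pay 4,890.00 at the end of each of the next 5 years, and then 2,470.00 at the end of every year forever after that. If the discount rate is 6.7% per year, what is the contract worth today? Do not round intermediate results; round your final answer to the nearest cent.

46868.36

PV of 5-year annuity: 4,890.00 × [1 − (1+0.067)^−5] / 0.067 = 20212.05324
Perpetuity value at year 5: 2,470.00 / 0.067 = 36865.67164
PV of perpetuity: 36865.67164 / (1+0.067)^5 = 26656.31141
Total PV = 20212.05324 + 26656.31141 = 46868.36466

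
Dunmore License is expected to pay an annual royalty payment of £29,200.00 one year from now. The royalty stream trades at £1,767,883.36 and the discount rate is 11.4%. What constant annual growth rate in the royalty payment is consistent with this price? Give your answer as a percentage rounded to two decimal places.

P = D₁/(r−g) ⇒ g = r − D₁/P = 0.114 − £29,200.00/£1,767,883.36 = 0.097483

9.75%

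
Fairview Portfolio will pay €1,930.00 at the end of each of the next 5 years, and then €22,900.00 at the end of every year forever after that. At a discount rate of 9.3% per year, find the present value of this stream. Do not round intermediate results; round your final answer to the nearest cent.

€165301.55

PV of 5-year annuity: €1,930.00 × [1 − (1+0.093)^−5] / 0.093 = 7448.95424
Perpetuity value at year 5: €22,900.00 / 0.093 = 246236.55914
PV of perpetuity: 246236.55914 / (1+0.093)^5 = 157852.59435
Total PV = 7448.95424 + 157852.59435 = 165301.54859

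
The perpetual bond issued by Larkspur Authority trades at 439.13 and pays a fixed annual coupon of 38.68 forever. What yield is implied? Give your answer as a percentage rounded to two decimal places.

P = C/r ⇒ r = C/P = 38.68/439.13 = 0.088083

8.81%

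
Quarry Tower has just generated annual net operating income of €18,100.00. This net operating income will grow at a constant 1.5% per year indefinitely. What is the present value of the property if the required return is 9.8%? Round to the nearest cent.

D₁ = D₀ × (1 + g) = €18,100.00 × 1.015 = €18,371.5000
Growing perpetuity: P = D₁ / (r − g) = €18,371.5000 / (0.098 − 0.015) = €221,343.37

€221343.37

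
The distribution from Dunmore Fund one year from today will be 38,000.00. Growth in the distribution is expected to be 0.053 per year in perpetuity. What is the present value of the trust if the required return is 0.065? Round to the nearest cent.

Growing perpetuity: P = D₁ / (r − g) = 38,000.0000 / (0.065 − 0.053) = 3,166,666.67

3166666.67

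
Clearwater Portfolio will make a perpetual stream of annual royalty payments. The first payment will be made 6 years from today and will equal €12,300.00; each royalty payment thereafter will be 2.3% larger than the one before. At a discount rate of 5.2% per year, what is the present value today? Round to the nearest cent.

€329176.19

Value at end of year 5: C₁ / (r − g) = €12,300.00 / (0.052 − 0.023) = €424,137.9310
Discount to today: PV = €424,137.9310 / (1 + 0.052)^5 = €424,137.9310 / 1.288483 = €329,176.19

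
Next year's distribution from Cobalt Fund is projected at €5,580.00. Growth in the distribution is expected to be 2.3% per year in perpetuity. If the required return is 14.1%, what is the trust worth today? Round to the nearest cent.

Growing perpetuity: P = D₁ / (r − g) = €5,580.0000 / (0.141 − 0.023) = €47,288.14

€47288.14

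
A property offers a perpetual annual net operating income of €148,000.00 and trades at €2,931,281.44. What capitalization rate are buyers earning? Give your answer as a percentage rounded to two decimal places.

P = C/r ⇒ r = C/P = €148,000.00/€2,931,281.44 = 0.050490

5.05%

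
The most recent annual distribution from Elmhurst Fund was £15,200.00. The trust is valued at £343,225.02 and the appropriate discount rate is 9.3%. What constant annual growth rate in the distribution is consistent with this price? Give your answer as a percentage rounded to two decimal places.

P = D₀(1+g)/(r−g) ⇒ P(r−g) = D₀(1+g) ⇒ g(P+D₀) = P·r − D₀
g = (P·r − D₀)/(P + D₀) = (£343,225.02×0.093 − £15,200.00) / (£343,225.02 + £15,200.00) = 0.046648

4.66%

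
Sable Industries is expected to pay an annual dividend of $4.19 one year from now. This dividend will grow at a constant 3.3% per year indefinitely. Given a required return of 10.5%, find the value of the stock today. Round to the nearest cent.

$58.19

Growing perpetuity: P = D₁ / (r − g) = $4.1900 / (0.105 − 0.033) = $58.19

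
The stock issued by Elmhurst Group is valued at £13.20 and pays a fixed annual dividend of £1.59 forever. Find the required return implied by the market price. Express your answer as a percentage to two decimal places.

P = C/r ⇒ r = C/P = £1.59/£13.20 = 0.120455

12.05%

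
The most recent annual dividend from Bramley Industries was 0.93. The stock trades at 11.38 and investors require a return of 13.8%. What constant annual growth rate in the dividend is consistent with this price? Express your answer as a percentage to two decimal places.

P = D₀(1+g)/(r−g) ⇒ P(r−g) = D₀(1+g) ⇒ g(P+D₀) = P·r − D₀
g = (P·r − D₀)/(P + D₀) = (11.38×0.138 − 0.93) / (11.38 + 0.93) = 0.052026

5.20%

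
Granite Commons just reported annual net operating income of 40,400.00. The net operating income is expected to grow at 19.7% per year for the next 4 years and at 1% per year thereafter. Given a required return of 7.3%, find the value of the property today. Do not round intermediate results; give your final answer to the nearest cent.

D_1 = 48358.80000
D_2 = 57885.48360
D_3 = 69288.92387
D_4 = 82938.84187
Terminal value at year 4: TV = D_4×(1+g_2)/(r−g_2) = 83768.23029/0.063 = 1329654.44905
P_0 = D_1/(1+r)^1 + D_2/(1+r)^2 + D_3/(1+r)^3 + D_4/(1+r)^4 + TV/(1+r)^4
    = 45068.77912 + 50277.10029 + 56087.31505 + 62568.98053 + 1003090.00539 = 1217092.18039

1217092.18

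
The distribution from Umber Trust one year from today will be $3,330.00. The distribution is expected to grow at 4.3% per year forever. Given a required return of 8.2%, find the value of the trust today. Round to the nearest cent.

$85384.62

Growing perpetuity: P = D₁ / (r − g) = $3,330.0000 / (0.082 − 0.043) = $85,384.62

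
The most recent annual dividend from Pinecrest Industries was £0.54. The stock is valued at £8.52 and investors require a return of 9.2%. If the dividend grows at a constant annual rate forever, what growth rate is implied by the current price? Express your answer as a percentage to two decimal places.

P = D₀(1+g)/(r−g) ⇒ P(r−g) = D₀(1+g) ⇒ g(P+D₀) = P·r − D₀
g = (P·r − D₀)/(P + D₀) = (£8.52×0.092 − £0.54) / (£8.52 + £0.54) = 0.026914

2.69%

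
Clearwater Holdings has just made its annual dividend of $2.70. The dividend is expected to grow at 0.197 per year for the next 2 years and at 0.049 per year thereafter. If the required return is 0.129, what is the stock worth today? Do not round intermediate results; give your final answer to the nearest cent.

D_1 = 3.23190
D_2 = 3.86858
Terminal value at year 2: TV = D_2×(1+g_2)/(r−g_2) = 4.05814/0.08 = 50.72681
P_0 = D_1/(1+r)^1 + D_2/(1+r)^2 + TV/(1+r)^2
    = 2.86262 + 3.03504 + 39.79694 = 45.69460

$45.69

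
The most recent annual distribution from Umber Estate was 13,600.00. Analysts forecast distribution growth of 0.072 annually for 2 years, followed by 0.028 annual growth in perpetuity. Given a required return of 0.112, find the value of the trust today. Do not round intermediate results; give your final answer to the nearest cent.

D_1 = 14579.20000
D_2 = 15628.90240
Terminal value at year 2: TV = D_2×(1+g_2)/(r−g_2) = 16066.51167/0.084 = 191267.99604
P_0 = D_1/(1+r)^1 + D_2/(1+r)^2 + TV/(1+r)^2
    = 13110.79137 + 12639.18017 + 154679.49061 = 180429.46214

180429.46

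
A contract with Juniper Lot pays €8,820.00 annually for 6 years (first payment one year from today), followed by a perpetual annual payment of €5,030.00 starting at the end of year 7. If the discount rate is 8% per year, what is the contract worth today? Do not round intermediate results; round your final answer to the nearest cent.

PV of 6-year annuity: €8,820.00 × [1 − (1+0.08)^−6] / 0.08 = 40773.79864
Perpetuity value at year 6: €5,030.00 / 0.08 = 62875.00000
PV of perpetuity: 62875.00000 / (1+0.08)^6 = 39621.91529
Total PV = 40773.79864 + 39621.91529 = 80395.71393

€80395.71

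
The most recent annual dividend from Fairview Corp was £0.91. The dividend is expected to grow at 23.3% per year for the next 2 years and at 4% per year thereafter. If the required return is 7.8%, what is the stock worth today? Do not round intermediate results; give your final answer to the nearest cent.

D_1 = 1.12203
D_2 = 1.38346
Terminal value at year 2: TV = D_2×(1+g_2)/(r−g_2) = 1.43880/0.038 = 37.86320
P_0 = D_1/(1+r)^1 + D_2/(1+r)^2 + TV/(1+r)^2
    = 1.04084 + 1.19050 + 32.58215 = 34.81350

£34.81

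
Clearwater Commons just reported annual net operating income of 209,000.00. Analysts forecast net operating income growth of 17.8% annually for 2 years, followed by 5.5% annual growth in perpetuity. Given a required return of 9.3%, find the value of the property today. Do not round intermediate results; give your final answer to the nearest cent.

D_1 = 246202.00000
D_2 = 290025.95600
Terminal value at year 2: TV = D_2×(1+g_2)/(r−g_2) = 305977.38358/0.038 = 8052036.41000
P_0 = D_1/(1+r)^1 + D_2/(1+r)^2 + TV/(1+r)^2
    = 225253.43092 + 242770.85236 + 6740085.50629 = 7208109.78957

7208109.79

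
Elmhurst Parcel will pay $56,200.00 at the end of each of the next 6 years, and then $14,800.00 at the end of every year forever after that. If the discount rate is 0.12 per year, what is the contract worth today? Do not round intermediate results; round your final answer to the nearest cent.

$293545.60

PV of 6-year annuity: $56,200.00 × [1 − (1+0.12)^−6] / 0.12 = 231061.09158
Perpetuity value at year 6: $14,800.00 / 0.12 = 123333.33333
PV of perpetuity: 123333.33333 / (1+0.12)^6 = 62484.50495
Total PV = 231061.09158 + 62484.50495 = 293545.59653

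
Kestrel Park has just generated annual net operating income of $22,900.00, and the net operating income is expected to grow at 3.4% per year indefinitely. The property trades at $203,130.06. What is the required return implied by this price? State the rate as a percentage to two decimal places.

D₁ = $22,900.00 × 1.034 = $23,678.6000
P = D₁/(r − g) ⇒ r = D₁/P + g = $23,678.6000/$203,130.06 + 0.034 = 0.116569 + 0.034 = 0.150569

15.06%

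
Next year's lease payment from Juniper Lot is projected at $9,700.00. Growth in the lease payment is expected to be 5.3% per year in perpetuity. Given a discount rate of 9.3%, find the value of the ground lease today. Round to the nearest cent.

Growing perpetuity: P = D₁ / (r − g) = $9,700.0000 / (0.093 − 0.053) = $242,500.00

$242500.00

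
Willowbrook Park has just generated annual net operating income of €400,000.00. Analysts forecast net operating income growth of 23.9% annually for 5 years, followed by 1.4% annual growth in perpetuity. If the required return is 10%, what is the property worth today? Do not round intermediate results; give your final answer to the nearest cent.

D_1 = 495600.00000
D_2 = 614048.40000
D_3 = 760805.96760
D_4 = 942638.59386
D_5 = 1167929.21779
Terminal value at year 5: TV = D_5×(1+g_2)/(r−g_2) = 1184280.22684/0.086 = 13770700.31206
P_0 = D_1/(1+r)^1 + D_2/(1+r)^2 + D_3/(1+r)^3 + D_4/(1+r)^4 + D_5/(1+r)^5 + TV/(1+r)^5
    = 450545.45455 + 507478.01653 + 571604.78407 + 643834.84315 + 725192.15515 + 8550521.45722 = 11449176.71066

€11449176.71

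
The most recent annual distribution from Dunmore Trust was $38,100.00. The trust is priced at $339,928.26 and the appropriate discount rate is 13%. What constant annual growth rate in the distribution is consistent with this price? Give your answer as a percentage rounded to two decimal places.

P = D₀(1+g)/(r−g) ⇒ P(r−g) = D₀(1+g) ⇒ g(P+D₀) = P·r − D₀
g = (P·r − D₀)/(P + D₀) = ($339,928.26×0.13 − $38,100.00) / ($339,928.26 + $38,100.00) = 0.016112

1.61%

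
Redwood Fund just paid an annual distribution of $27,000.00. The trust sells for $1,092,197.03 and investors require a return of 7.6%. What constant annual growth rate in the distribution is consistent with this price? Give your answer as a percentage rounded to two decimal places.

5.00%

P = D₀(1+g)/(r−g) ⇒ P(r−g) = D₀(1+g) ⇒ g(P+D₀) = P·r − D₀
g = (P·r − D₀)/(P + D₀) = ($1,092,197.03×0.076 − $27,000.00) / ($1,092,197.03 + $27,000.00) = 0.050042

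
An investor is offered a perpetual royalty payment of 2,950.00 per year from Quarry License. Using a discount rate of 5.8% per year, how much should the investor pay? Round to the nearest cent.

50862.07

Level perpetuity: PV = C / r = 2,950.00 / 0.058 = 50,862.07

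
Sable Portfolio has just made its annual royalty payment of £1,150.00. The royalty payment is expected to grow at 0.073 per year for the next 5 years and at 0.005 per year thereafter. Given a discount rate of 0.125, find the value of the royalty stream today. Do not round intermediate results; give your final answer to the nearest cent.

D_1 = 1233.95000
D_2 = 1324.02835
D_3 = 1420.68242
D_4 = 1524.39224
D_5 = 1635.67287
Terminal value at year 5: TV = D_5×(1+g_2)/(r−g_2) = 1643.85123/0.12 = 13698.76028
P_0 = D_1/(1+r)^1 + D_2/(1+r)^2 + D_3/(1+r)^3 + D_4/(1+r)^4 + D_5/(1+r)^5 + TV/(1+r)^5
    = 1096.84444 + 1046.14586 + 997.79067 + 951.67057 + 907.68224 + 7601.83876 = 12601.97254

£12601.97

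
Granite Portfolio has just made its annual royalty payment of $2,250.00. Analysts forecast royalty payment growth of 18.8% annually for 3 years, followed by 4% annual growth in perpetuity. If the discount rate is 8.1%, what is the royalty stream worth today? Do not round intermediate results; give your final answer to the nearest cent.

$83930.39

D_1 = 2673.00000
D_2 = 3175.52400
D_3 = 3772.52251
Terminal value at year 3: TV = D_3×(1+g_2)/(r−g_2) = 3923.42341/0.041 = 95693.25396
P_0 = D_1/(1+r)^1 + D_2/(1+r)^2 + D_3/(1+r)^3 + TV/(1+r)^3
    = 2472.71045 + 2717.46533 + 2986.44663 + 75753.76821 = 83930.39062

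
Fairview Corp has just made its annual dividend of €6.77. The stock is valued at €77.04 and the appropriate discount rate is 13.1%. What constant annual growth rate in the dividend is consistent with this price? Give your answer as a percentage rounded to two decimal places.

P = D₀(1+g)/(r−g) ⇒ P(r−g) = D₀(1+g) ⇒ g(P+D₀) = P·r − D₀
g = (P·r − D₀)/(P + D₀) = (€77.04×0.131 − €6.77) / (€77.04 + €6.77) = 0.039640

3.96%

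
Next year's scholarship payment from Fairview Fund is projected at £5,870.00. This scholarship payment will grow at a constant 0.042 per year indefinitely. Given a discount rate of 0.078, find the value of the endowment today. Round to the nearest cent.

£163055.56

Growing perpetuity: P = D₁ / (r − g) = £5,870.0000 / (0.078 − 0.042) = £163,055.56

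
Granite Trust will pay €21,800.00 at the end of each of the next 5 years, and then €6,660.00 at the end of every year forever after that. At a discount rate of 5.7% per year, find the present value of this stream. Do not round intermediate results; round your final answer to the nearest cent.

PV of 5-year annuity: €21,800.00 × [1 − (1+0.057)^−5] / 0.057 = 92583.85040
Perpetuity value at year 5: €6,660.00 / 0.057 = 116842.10526
PV of perpetuity: 116842.10526 / (1+0.057)^5 = 88557.31427
Total PV = 92583.85040 + 88557.31427 = 181141.16467

€181141.16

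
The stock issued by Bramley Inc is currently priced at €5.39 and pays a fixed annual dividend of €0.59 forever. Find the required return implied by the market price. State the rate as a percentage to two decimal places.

10.95%

P = C/r ⇒ r = C/P = €0.59/€5.39 = 0.109462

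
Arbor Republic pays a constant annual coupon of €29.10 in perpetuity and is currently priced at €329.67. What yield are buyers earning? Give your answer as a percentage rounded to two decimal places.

8.83%

P = C/r ⇒ r = C/P = €29.10/€329.67 = 0.088270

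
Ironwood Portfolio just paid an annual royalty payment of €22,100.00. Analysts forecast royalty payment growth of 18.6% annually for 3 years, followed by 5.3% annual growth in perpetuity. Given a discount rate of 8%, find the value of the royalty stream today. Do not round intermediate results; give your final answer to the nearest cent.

€1221591.67

D_1 = 26210.60000
D_2 = 31085.77160
D_3 = 36867.72512
Terminal value at year 3: TV = D_3×(1+g_2)/(r−g_2) = 38821.71455/0.027 = 1437841.27959
P_0 = D_1/(1+r)^1 + D_2/(1+r)^2 + D_3/(1+r)^3 + TV/(1+r)^3
    = 24269.07407 + 26651.03875 + 29266.78885 + 1141404.76521 = 1221591.66688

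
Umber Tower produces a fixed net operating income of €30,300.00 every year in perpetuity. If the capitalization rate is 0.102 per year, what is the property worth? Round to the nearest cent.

€297058.82

Level perpetuity: PV = C / r = €30,300.00 / 0.102 = €297,058.82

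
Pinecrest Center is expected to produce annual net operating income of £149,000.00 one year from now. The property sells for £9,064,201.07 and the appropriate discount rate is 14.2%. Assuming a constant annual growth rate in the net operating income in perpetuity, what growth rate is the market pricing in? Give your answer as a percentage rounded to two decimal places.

P = D₁/(r−g) ⇒ g = r − D₁/P = 0.142 − £149,000.00/£9,064,201.07 = 0.125562

12.56%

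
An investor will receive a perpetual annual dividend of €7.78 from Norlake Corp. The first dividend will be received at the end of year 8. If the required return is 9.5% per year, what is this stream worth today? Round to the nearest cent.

€43.39

Value at end of year 7: C / r = €7.78 / 0.095 = €81.8947
Discount to today: PV = €81.8947 / (1 + 0.095)^7 = €81.8947 / 1.887552 = €43.39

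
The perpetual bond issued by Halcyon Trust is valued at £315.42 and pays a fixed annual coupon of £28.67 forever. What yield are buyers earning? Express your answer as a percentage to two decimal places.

9.09%

P = C/r ⇒ r = C/P = £28.67/£315.42 = 0.090895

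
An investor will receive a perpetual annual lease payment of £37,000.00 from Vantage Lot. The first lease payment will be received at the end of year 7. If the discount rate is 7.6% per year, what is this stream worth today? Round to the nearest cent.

Value at end of year 6: C / r = £37,000.00 / 0.076 = £486,842.1053
Discount to today: PV = £486,842.1053 / (1 + 0.076)^6 = £486,842.1053 / 1.551935 = £313,699.99

£313699.99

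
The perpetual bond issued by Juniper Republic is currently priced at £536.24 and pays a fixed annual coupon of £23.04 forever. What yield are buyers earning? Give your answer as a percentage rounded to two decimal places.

P = C/r ⇒ r = C/P = £23.04/£536.24 = 0.042966

4.30%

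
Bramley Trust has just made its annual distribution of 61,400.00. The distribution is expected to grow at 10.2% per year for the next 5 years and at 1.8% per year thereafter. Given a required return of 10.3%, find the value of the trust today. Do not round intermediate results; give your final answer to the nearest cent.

D_1 = 67662.80000
D_2 = 74564.40560
D_3 = 82169.97497
D_4 = 90551.31242
D_5 = 99787.54628
Terminal value at year 5: TV = D_5×(1+g_2)/(r−g_2) = 101583.72212/0.085 = 1195102.61315
P_0 = D_1/(1+r)^1 + D_2/(1+r)^2 + D_3/(1+r)^3 + D_4/(1+r)^4 + D_5/(1+r)^5 + TV/(1+r)^5
    = 61344.33364 + 61288.71774 + 61233.15227 + 61177.63717 + 61122.17240 + 732027.90006 = 1038193.91327

1038193.91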